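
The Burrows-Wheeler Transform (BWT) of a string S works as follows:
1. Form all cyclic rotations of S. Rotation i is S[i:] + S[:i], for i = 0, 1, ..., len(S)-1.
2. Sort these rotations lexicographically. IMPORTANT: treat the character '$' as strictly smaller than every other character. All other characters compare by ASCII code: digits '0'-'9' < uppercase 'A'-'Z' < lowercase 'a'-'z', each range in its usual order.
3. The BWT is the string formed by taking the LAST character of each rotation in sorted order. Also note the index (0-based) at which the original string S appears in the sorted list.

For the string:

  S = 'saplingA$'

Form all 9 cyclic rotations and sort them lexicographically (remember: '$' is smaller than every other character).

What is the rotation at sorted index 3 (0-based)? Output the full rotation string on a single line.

All 9 rotations (rotation i = S[i:]+S[:i]):
  rot[0] = saplingA$
  rot[1] = aplingA$s
  rot[2] = plingA$sa
  rot[3] = lingA$sap
  rot[4] = ingA$sapl
  rot[5] = ngA$sapli
  rot[6] = gA$saplin
  rot[7] = A$sapling
  rot[8] = $saplingA
Sorted (with $ < everything):
  sorted[0] = $saplingA
  sorted[1] = A$sapling
  sorted[2] = aplingA$s
  sorted[3] = gA$saplin
  sorted[4] = ingA$sapl
  sorted[5] = lingA$sap
  sorted[6] = ngA$sapli
  sorted[7] = plingA$sa
  sorted[8] = saplingA$
sorted[3] = gA$saplin

Answer: gA$saplin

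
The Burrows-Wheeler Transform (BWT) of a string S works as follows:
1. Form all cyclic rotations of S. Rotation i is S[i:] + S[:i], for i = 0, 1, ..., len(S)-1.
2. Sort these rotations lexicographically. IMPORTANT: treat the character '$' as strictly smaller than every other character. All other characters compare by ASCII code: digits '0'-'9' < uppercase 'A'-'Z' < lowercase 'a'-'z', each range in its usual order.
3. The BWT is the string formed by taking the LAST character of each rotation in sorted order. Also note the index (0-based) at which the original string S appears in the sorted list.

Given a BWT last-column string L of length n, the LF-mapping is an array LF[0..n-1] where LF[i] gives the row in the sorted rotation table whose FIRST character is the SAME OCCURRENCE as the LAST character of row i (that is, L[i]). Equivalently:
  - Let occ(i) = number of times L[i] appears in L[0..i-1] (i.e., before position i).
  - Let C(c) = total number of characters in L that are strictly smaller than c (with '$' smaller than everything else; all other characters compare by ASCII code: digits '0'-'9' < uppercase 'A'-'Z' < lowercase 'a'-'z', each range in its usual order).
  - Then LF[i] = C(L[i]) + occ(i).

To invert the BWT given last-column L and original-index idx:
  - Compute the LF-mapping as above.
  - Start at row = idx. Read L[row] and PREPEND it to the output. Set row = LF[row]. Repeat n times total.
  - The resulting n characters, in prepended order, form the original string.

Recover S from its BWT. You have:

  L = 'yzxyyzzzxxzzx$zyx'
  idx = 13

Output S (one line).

LF mapping: 6 10 1 7 8 11 12 13 2 3 14 15 4 0 16 9 5
Walk LF starting at row 13, prepending L[row]:
  step 1: row=13, L[13]='$', prepend. Next row=LF[13]=0
  step 2: row=0, L[0]='y', prepend. Next row=LF[0]=6
  step 3: row=6, L[6]='z', prepend. Next row=LF[6]=12
  step 4: row=12, L[12]='x', prepend. Next row=LF[12]=4
  step 5: row=4, L[4]='y', prepend. Next row=LF[4]=8
  step 6: row=8, L[8]='x', prepend. Next row=LF[8]=2
  step 7: row=2, L[2]='x', prepend. Next row=LF[2]=1
  step 8: row=1, L[1]='z', prepend. Next row=LF[1]=10
  step 9: row=10, L[10]='z', prepend. Next row=LF[10]=14
  step 10: row=14, L[14]='z', prepend. Next row=LF[14]=16
  step 11: row=16, L[16]='x', prepend. Next row=LF[16]=5
  step 12: row=5, L[5]='z', prepend. Next row=LF[5]=11
  step 13: row=11, L[11]='z', prepend. Next row=LF[11]=15
  step 14: row=15, L[15]='y', prepend. Next row=LF[15]=9
  step 15: row=9, L[9]='x', prepend. Next row=LF[9]=3
  step 16: row=3, L[3]='y', prepend. Next row=LF[3]=7
  step 17: row=7, L[7]='z', prepend. Next row=LF[7]=13
Reversed output: zyxyzzxzzzxxyxzy$

Answer: zyxyzzxzzzxxyxzy$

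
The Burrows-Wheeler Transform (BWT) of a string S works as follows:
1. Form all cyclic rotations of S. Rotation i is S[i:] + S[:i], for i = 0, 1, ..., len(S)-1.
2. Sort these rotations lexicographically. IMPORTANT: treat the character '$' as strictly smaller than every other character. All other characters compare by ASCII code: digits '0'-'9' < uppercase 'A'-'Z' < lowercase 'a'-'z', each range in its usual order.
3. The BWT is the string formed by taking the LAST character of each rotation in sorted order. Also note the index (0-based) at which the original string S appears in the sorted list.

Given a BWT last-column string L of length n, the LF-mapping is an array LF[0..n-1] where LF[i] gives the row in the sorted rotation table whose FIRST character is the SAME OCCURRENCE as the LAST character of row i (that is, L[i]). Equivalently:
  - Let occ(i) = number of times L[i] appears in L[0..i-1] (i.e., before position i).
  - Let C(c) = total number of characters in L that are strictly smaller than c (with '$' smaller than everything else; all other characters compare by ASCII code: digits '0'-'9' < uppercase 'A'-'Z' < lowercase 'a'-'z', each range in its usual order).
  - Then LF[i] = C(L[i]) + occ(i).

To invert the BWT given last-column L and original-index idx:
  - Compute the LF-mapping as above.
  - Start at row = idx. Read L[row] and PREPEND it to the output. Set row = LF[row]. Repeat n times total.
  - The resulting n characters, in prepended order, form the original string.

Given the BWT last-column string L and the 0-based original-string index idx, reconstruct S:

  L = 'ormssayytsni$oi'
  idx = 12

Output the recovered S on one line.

LF mapping: 6 8 4 9 10 1 13 14 12 11 5 2 0 7 3
Walk LF starting at row 12, prepending L[row]:
  step 1: row=12, L[12]='$', prepend. Next row=LF[12]=0
  step 2: row=0, L[0]='o', prepend. Next row=LF[0]=6
  step 3: row=6, L[6]='y', prepend. Next row=LF[6]=13
  step 4: row=13, L[13]='o', prepend. Next row=LF[13]=7
  step 5: row=7, L[7]='y', prepend. Next row=LF[7]=14
  step 6: row=14, L[14]='i', prepend. Next row=LF[14]=3
  step 7: row=3, L[3]='s', prepend. Next row=LF[3]=9
  step 8: row=9, L[9]='s', prepend. Next row=LF[9]=11
  step 9: row=11, L[11]='i', prepend. Next row=LF[11]=2
  step 10: row=2, L[2]='m', prepend. Next row=LF[2]=4
  step 11: row=4, L[4]='s', prepend. Next row=LF[4]=10
  step 12: row=10, L[10]='n', prepend. Next row=LF[10]=5
  step 13: row=5, L[5]='a', prepend. Next row=LF[5]=1
  step 14: row=1, L[1]='r', prepend. Next row=LF[1]=8
  step 15: row=8, L[8]='t', prepend. Next row=LF[8]=12
Reversed output: transmissiyoyo$

Answer: transmissiyoyo$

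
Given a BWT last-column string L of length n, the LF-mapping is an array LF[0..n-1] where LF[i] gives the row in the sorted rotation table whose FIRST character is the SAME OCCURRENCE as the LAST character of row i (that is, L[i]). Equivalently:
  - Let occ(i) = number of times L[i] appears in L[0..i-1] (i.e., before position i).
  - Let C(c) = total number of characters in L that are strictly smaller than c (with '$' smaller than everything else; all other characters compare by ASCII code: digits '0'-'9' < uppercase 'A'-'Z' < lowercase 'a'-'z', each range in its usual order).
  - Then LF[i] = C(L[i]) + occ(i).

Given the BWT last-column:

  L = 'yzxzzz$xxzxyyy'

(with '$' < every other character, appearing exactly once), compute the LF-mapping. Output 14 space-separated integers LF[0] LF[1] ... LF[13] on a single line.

Answer: 5 9 1 10 11 12 0 2 3 13 4 6 7 8

Derivation:
Char counts: '$':1, 'x':4, 'y':4, 'z':5
C (first-col start): C('$')=0, C('x')=1, C('y')=5, C('z')=9
L[0]='y': occ=0, LF[0]=C('y')+0=5+0=5
L[1]='z': occ=0, LF[1]=C('z')+0=9+0=9
L[2]='x': occ=0, LF[2]=C('x')+0=1+0=1
L[3]='z': occ=1, LF[3]=C('z')+1=9+1=10
L[4]='z': occ=2, LF[4]=C('z')+2=9+2=11
L[5]='z': occ=3, LF[5]=C('z')+3=9+3=12
L[6]='$': occ=0, LF[6]=C('$')+0=0+0=0
L[7]='x': occ=1, LF[7]=C('x')+1=1+1=2
L[8]='x': occ=2, LF[8]=C('x')+2=1+2=3
L[9]='z': occ=4, LF[9]=C('z')+4=9+4=13
L[10]='x': occ=3, LF[10]=C('x')+3=1+3=4
L[11]='y': occ=1, LF[11]=C('y')+1=5+1=6
L[12]='y': occ=2, LF[12]=C('y')+2=5+2=7
L[13]='y': occ=3, LF[13]=C('y')+3=5+3=8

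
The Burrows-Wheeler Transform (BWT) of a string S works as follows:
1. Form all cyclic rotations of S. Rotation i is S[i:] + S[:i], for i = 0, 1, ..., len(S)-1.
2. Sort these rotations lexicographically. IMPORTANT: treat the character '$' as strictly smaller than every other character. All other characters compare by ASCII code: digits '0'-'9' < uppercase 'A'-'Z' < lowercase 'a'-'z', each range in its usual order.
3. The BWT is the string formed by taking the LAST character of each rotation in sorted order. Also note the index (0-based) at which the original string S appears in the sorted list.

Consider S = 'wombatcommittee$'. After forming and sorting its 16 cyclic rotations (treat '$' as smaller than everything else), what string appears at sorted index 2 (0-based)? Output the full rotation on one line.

All 16 rotations (rotation i = S[i:]+S[:i]):
  rot[0] = wombatcommittee$
  rot[1] = ombatcommittee$w
  rot[2] = mbatcommittee$wo
  rot[3] = batcommittee$wom
  rot[4] = atcommittee$womb
  rot[5] = tcommittee$womba
  rot[6] = committee$wombat
  rot[7] = ommittee$wombatc
  rot[8] = mmittee$wombatco
  rot[9] = mittee$wombatcom
  rot[10] = ittee$wombatcomm
  rot[11] = ttee$wombatcommi
  rot[12] = tee$wombatcommit
  rot[13] = ee$wombatcommitt
  rot[14] = e$wombatcommitte
  rot[15] = $wombatcommittee
Sorted (with $ < everything):
  sorted[0] = $wombatcommittee
  sorted[1] = atcommittee$womb
  sorted[2] = batcommittee$wom
  sorted[3] = committee$wombat
  sorted[4] = e$wombatcommitte
  sorted[5] = ee$wombatcommitt
  sorted[6] = ittee$wombatcomm
  sorted[7] = mbatcommittee$wo
  sorted[8] = mittee$wombatcom
  sorted[9] = mmittee$wombatco
  sorted[10] = ombatcommittee$w
  sorted[11] = ommittee$wombatc
  sorted[12] = tcommittee$womba
  sorted[13] = tee$wombatcommit
  sorted[14] = ttee$wombatcommi
  sorted[15] = wombatcommittee$
sorted[2] = batcommittee$wom

Answer: batcommittee$wom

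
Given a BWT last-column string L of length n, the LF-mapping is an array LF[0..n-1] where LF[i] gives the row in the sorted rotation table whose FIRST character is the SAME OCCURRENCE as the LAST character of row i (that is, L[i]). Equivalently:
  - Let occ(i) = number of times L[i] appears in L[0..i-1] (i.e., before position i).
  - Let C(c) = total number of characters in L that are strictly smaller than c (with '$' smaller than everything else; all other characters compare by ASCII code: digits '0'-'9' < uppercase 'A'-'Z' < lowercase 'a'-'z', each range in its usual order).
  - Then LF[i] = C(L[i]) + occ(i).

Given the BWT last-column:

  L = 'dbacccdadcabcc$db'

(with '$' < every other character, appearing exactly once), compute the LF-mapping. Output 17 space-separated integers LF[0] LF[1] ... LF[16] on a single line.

Char counts: '$':1, 'a':3, 'b':3, 'c':6, 'd':4
C (first-col start): C('$')=0, C('a')=1, C('b')=4, C('c')=7, C('d')=13
L[0]='d': occ=0, LF[0]=C('d')+0=13+0=13
L[1]='b': occ=0, LF[1]=C('b')+0=4+0=4
L[2]='a': occ=0, LF[2]=C('a')+0=1+0=1
L[3]='c': occ=0, LF[3]=C('c')+0=7+0=7
L[4]='c': occ=1, LF[4]=C('c')+1=7+1=8
L[5]='c': occ=2, LF[5]=C('c')+2=7+2=9
L[6]='d': occ=1, LF[6]=C('d')+1=13+1=14
L[7]='a': occ=1, LF[7]=C('a')+1=1+1=2
L[8]='d': occ=2, LF[8]=C('d')+2=13+2=15
L[9]='c': occ=3, LF[9]=C('c')+3=7+3=10
L[10]='a': occ=2, LF[10]=C('a')+2=1+2=3
L[11]='b': occ=1, LF[11]=C('b')+1=4+1=5
L[12]='c': occ=4, LF[12]=C('c')+4=7+4=11
L[13]='c': occ=5, LF[13]=C('c')+5=7+5=12
L[14]='$': occ=0, LF[14]=C('$')+0=0+0=0
L[15]='d': occ=3, LF[15]=C('d')+3=13+3=16
L[16]='b': occ=2, LF[16]=C('b')+2=4+2=6

Answer: 13 4 1 7 8 9 14 2 15 10 3 5 11 12 0 16 6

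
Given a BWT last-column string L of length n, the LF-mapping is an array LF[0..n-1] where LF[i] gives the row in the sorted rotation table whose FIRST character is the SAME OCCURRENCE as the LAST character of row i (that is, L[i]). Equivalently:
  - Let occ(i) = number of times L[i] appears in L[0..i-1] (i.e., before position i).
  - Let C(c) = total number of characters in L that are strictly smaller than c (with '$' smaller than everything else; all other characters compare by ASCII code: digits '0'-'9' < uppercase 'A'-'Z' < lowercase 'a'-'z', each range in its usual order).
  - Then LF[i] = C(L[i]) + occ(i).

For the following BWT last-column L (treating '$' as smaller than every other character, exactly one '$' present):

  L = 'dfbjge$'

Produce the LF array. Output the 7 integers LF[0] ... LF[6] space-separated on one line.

Answer: 2 4 1 6 5 3 0

Derivation:
Char counts: '$':1, 'b':1, 'd':1, 'e':1, 'f':1, 'g':1, 'j':1
C (first-col start): C('$')=0, C('b')=1, C('d')=2, C('e')=3, C('f')=4, C('g')=5, C('j')=6
L[0]='d': occ=0, LF[0]=C('d')+0=2+0=2
L[1]='f': occ=0, LF[1]=C('f')+0=4+0=4
L[2]='b': occ=0, LF[2]=C('b')+0=1+0=1
L[3]='j': occ=0, LF[3]=C('j')+0=6+0=6
L[4]='g': occ=0, LF[4]=C('g')+0=5+0=5
L[5]='e': occ=0, LF[5]=C('e')+0=3+0=3
L[6]='$': occ=0, LF[6]=C('$')+0=0+0=0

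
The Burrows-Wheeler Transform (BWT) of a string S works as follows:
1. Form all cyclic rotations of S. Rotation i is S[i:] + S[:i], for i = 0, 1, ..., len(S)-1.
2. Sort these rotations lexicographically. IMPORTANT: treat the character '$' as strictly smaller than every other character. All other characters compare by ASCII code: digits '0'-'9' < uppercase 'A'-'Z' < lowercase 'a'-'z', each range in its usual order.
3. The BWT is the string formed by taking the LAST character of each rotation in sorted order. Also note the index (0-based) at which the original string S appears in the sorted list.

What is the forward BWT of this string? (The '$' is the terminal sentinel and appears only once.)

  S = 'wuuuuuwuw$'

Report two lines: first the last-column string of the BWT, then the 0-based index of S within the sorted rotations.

All 10 rotations (rotation i = S[i:]+S[:i]):
  rot[0] = wuuuuuwuw$
  rot[1] = uuuuuwuw$w
  rot[2] = uuuuwuw$wu
  rot[3] = uuuwuw$wuu
  rot[4] = uuwuw$wuuu
  rot[5] = uwuw$wuuuu
  rot[6] = wuw$wuuuuu
  rot[7] = uw$wuuuuuw
  rot[8] = w$wuuuuuwu
  rot[9] = $wuuuuuwuw
Sorted (with $ < everything):
  sorted[0] = $wuuuuuwuw  (last char: 'w')
  sorted[1] = uuuuuwuw$w  (last char: 'w')
  sorted[2] = uuuuwuw$wu  (last char: 'u')
  sorted[3] = uuuwuw$wuu  (last char: 'u')
  sorted[4] = uuwuw$wuuu  (last char: 'u')
  sorted[5] = uw$wuuuuuw  (last char: 'w')
  sorted[6] = uwuw$wuuuu  (last char: 'u')
  sorted[7] = w$wuuuuuwu  (last char: 'u')
  sorted[8] = wuuuuuwuw$  (last char: '$')
  sorted[9] = wuw$wuuuuu  (last char: 'u')
Last column: wwuuuwuu$u
Original string S is at sorted index 8

Answer: wwuuuwuu$u
8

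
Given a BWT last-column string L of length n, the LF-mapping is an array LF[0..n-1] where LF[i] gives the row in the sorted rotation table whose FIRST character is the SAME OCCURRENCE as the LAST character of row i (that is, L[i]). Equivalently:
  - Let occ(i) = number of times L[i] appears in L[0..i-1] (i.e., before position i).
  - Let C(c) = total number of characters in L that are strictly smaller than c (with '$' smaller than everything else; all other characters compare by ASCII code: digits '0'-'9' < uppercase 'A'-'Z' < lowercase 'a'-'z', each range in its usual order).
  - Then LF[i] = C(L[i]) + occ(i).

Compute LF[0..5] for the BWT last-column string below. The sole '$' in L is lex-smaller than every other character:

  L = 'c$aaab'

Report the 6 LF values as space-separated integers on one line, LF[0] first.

Answer: 5 0 1 2 3 4

Derivation:
Char counts: '$':1, 'a':3, 'b':1, 'c':1
C (first-col start): C('$')=0, C('a')=1, C('b')=4, C('c')=5
L[0]='c': occ=0, LF[0]=C('c')+0=5+0=5
L[1]='$': occ=0, LF[1]=C('$')+0=0+0=0
L[2]='a': occ=0, LF[2]=C('a')+0=1+0=1
L[3]='a': occ=1, LF[3]=C('a')+1=1+1=2
L[4]='a': occ=2, LF[4]=C('a')+2=1+2=3
L[5]='b': occ=0, LF[5]=C('b')+0=4+0=4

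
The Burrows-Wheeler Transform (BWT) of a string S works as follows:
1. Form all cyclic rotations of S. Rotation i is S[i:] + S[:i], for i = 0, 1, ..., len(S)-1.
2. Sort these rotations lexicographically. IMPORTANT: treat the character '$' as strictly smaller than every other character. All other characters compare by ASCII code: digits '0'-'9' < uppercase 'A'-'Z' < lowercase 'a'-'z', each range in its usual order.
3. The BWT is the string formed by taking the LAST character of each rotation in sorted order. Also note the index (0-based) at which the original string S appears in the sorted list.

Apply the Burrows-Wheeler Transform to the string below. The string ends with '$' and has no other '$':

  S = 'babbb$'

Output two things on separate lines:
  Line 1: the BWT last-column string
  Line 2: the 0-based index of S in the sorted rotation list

All 6 rotations (rotation i = S[i:]+S[:i]):
  rot[0] = babbb$
  rot[1] = abbb$b
  rot[2] = bbb$ba
  rot[3] = bb$bab
  rot[4] = b$babb
  rot[5] = $babbb
Sorted (with $ < everything):
  sorted[0] = $babbb  (last char: 'b')
  sorted[1] = abbb$b  (last char: 'b')
  sorted[2] = b$babb  (last char: 'b')
  sorted[3] = babbb$  (last char: '$')
  sorted[4] = bb$bab  (last char: 'b')
  sorted[5] = bbb$ba  (last char: 'a')
Last column: bbb$ba
Original string S is at sorted index 3

Answer: bbb$ba
3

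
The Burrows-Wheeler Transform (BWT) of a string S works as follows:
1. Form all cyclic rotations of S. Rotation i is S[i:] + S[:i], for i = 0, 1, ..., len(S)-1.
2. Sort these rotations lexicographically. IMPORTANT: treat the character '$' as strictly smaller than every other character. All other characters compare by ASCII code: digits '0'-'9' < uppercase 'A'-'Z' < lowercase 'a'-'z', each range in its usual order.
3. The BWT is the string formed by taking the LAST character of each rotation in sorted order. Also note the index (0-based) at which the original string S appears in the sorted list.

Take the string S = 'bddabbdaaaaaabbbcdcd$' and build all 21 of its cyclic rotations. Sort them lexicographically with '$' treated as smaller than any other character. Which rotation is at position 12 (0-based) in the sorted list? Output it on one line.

Answer: bdaaaaaabbbcdcd$bddab

Derivation:
All 21 rotations (rotation i = S[i:]+S[:i]):
  rot[0] = bddabbdaaaaaabbbcdcd$
  rot[1] = ddabbdaaaaaabbbcdcd$b
  rot[2] = dabbdaaaaaabbbcdcd$bd
  rot[3] = abbdaaaaaabbbcdcd$bdd
  rot[4] = bbdaaaaaabbbcdcd$bdda
  rot[5] = bdaaaaaabbbcdcd$bddab
  rot[6] = daaaaaabbbcdcd$bddabb
  rot[7] = aaaaaabbbcdcd$bddabbd
  rot[8] = aaaaabbbcdcd$bddabbda
  rot[9] = aaaabbbcdcd$bddabbdaa
  rot[10] = aaabbbcdcd$bddabbdaaa
  rot[11] = aabbbcdcd$bddabbdaaaa
  rot[12] = abbbcdcd$bddabbdaaaaa
  rot[13] = bbbcdcd$bddabbdaaaaaa
  rot[14] = bbcdcd$bddabbdaaaaaab
  rot[15] = bcdcd$bddabbdaaaaaabb
  rot[16] = cdcd$bddabbdaaaaaabbb
  rot[17] = dcd$bddabbdaaaaaabbbc
  rot[18] = cd$bddabbdaaaaaabbbcd
  rot[19] = d$bddabbdaaaaaabbbcdc
  rot[20] = $bddabbdaaaaaabbbcdcd
Sorted (with $ < everything):
  sorted[0] = $bddabbdaaaaaabbbcdcd
  sorted[1] = aaaaaabbbcdcd$bddabbd
  sorted[2] = aaaaabbbcdcd$bddabbda
  sorted[3] = aaaabbbcdcd$bddabbdaa
  sorted[4] = aaabbbcdcd$bddabbdaaa
  sorted[5] = aabbbcdcd$bddabbdaaaa
  sorted[6] = abbbcdcd$bddabbdaaaaa
  sorted[7] = abbdaaaaaabbbcdcd$bdd
  sorted[8] = bbbcdcd$bddabbdaaaaaa
  sorted[9] = bbcdcd$bddabbdaaaaaab
  sorted[10] = bbdaaaaaabbbcdcd$bdda
  sorted[11] = bcdcd$bddabbdaaaaaabb
  sorted[12] = bdaaaaaabbbcdcd$bddab
  sorted[13] = bddabbdaaaaaabbbcdcd$
  sorted[14] = cd$bddabbdaaaaaabbbcd
  sorted[15] = cdcd$bddabbdaaaaaabbb
  sorted[16] = d$bddabbdaaaaaabbbcdc
  sorted[17] = daaaaaabbbcdcd$bddabb
  sorted[18] = dabbdaaaaaabbbcdcd$bd
  sorted[19] = dcd$bddabbdaaaaaabbbc
  sorted[20] = ddabbdaaaaaabbbcdcd$b
sorted[12] = bdaaaaaabbbcdcd$bddab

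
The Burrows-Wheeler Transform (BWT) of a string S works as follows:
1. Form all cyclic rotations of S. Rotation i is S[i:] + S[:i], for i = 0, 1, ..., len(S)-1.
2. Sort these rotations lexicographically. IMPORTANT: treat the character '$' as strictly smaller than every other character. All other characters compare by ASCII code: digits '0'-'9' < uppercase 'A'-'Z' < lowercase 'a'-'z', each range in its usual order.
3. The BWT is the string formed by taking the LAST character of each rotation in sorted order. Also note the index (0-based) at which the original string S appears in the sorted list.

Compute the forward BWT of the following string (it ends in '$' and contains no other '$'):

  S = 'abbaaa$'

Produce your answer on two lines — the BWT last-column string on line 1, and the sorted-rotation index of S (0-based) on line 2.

Answer: aaab$ba
4

Derivation:
All 7 rotations (rotation i = S[i:]+S[:i]):
  rot[0] = abbaaa$
  rot[1] = bbaaa$a
  rot[2] = baaa$ab
  rot[3] = aaa$abb
  rot[4] = aa$abba
  rot[5] = a$abbaa
  rot[6] = $abbaaa
Sorted (with $ < everything):
  sorted[0] = $abbaaa  (last char: 'a')
  sorted[1] = a$abbaa  (last char: 'a')
  sorted[2] = aa$abba  (last char: 'a')
  sorted[3] = aaa$abb  (last char: 'b')
  sorted[4] = abbaaa$  (last char: '$')
  sorted[5] = baaa$ab  (last char: 'b')
  sorted[6] = bbaaa$a  (last char: 'a')
Last column: aaab$ba
Original string S is at sorted index 4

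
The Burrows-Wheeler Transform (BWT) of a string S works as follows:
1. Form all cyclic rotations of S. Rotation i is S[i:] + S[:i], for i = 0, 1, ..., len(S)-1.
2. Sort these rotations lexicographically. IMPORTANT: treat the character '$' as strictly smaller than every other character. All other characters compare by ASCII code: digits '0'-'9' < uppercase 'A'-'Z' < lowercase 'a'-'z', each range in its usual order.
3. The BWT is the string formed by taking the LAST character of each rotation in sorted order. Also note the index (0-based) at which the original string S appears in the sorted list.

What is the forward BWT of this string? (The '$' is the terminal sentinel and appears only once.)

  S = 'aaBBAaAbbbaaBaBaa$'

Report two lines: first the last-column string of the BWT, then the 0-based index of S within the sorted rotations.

All 18 rotations (rotation i = S[i:]+S[:i]):
  rot[0] = aaBBAaAbbbaaBaBaa$
  rot[1] = aBBAaAbbbaaBaBaa$a
  rot[2] = BBAaAbbbaaBaBaa$aa
  rot[3] = BAaAbbbaaBaBaa$aaB
  rot[4] = AaAbbbaaBaBaa$aaBB
  rot[5] = aAbbbaaBaBaa$aaBBA
  rot[6] = AbbbaaBaBaa$aaBBAa
  rot[7] = bbbaaBaBaa$aaBBAaA
  rot[8] = bbaaBaBaa$aaBBAaAb
  rot[9] = baaBaBaa$aaBBAaAbb
  rot[10] = aaBaBaa$aaBBAaAbbb
  rot[11] = aBaBaa$aaBBAaAbbba
  rot[12] = BaBaa$aaBBAaAbbbaa
  rot[13] = aBaa$aaBBAaAbbbaaB
  rot[14] = Baa$aaBBAaAbbbaaBa
  rot[15] = aa$aaBBAaAbbbaaBaB
  rot[16] = a$aaBBAaAbbbaaBaBa
  rot[17] = $aaBBAaAbbbaaBaBaa
Sorted (with $ < everything):
  sorted[0] = $aaBBAaAbbbaaBaBaa  (last char: 'a')
  sorted[1] = AaAbbbaaBaBaa$aaBB  (last char: 'B')
  sorted[2] = AbbbaaBaBaa$aaBBAa  (last char: 'a')
  sorted[3] = BAaAbbbaaBaBaa$aaB  (last char: 'B')
  sorted[4] = BBAaAbbbaaBaBaa$aa  (last char: 'a')
  sorted[5] = BaBaa$aaBBAaAbbbaa  (last char: 'a')
  sorted[6] = Baa$aaBBAaAbbbaaBa  (last char: 'a')
  sorted[7] = a$aaBBAaAbbbaaBaBa  (last char: 'a')
  sorted[8] = aAbbbaaBaBaa$aaBBA  (last char: 'A')
  sorted[9] = aBBAaAbbbaaBaBaa$a  (last char: 'a')
  sorted[10] = aBaBaa$aaBBAaAbbba  (last char: 'a')
  sorted[11] = aBaa$aaBBAaAbbbaaB  (last char: 'B')
  sorted[12] = aa$aaBBAaAbbbaaBaB  (last char: 'B')
  sorted[13] = aaBBAaAbbbaaBaBaa$  (last char: '$')
  sorted[14] = aaBaBaa$aaBBAaAbbb  (last char: 'b')
  sorted[15] = baaBaBaa$aaBBAaAbb  (last char: 'b')
  sorted[16] = bbaaBaBaa$aaBBAaAb  (last char: 'b')
  sorted[17] = bbbaaBaBaa$aaBBAaA  (last char: 'A')
Last column: aBaBaaaaAaaBB$bbbA
Original string S is at sorted index 13

Answer: aBaBaaaaAaaBB$bbbA
13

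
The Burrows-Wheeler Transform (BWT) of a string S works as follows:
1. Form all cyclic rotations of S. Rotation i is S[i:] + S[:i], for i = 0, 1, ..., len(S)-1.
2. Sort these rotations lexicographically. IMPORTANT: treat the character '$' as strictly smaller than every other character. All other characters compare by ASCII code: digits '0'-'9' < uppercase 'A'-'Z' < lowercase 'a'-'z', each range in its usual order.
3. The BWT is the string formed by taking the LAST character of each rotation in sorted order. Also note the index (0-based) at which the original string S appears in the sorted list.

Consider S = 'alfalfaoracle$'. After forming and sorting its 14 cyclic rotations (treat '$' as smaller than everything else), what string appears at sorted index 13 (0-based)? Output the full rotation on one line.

All 14 rotations (rotation i = S[i:]+S[:i]):
  rot[0] = alfalfaoracle$
  rot[1] = lfalfaoracle$a
  rot[2] = falfaoracle$al
  rot[3] = alfaoracle$alf
  rot[4] = lfaoracle$alfa
  rot[5] = faoracle$alfal
  rot[6] = aoracle$alfalf
  rot[7] = oracle$alfalfa
  rot[8] = racle$alfalfao
  rot[9] = acle$alfalfaor
  rot[10] = cle$alfalfaora
  rot[11] = le$alfalfaorac
  rot[12] = e$alfalfaoracl
  rot[13] = $alfalfaoracle
Sorted (with $ < everything):
  sorted[0] = $alfalfaoracle
  sorted[1] = acle$alfalfaor
  sorted[2] = alfalfaoracle$
  sorted[3] = alfaoracle$alf
  sorted[4] = aoracle$alfalf
  sorted[5] = cle$alfalfaora
  sorted[6] = e$alfalfaoracl
  sorted[7] = falfaoracle$al
  sorted[8] = faoracle$alfal
  sorted[9] = le$alfalfaorac
  sorted[10] = lfalfaoracle$a
  sorted[11] = lfaoracle$alfa
  sorted[12] = oracle$alfalfa
  sorted[13] = racle$alfalfao
sorted[13] = racle$alfalfao

Answer: racle$alfalfao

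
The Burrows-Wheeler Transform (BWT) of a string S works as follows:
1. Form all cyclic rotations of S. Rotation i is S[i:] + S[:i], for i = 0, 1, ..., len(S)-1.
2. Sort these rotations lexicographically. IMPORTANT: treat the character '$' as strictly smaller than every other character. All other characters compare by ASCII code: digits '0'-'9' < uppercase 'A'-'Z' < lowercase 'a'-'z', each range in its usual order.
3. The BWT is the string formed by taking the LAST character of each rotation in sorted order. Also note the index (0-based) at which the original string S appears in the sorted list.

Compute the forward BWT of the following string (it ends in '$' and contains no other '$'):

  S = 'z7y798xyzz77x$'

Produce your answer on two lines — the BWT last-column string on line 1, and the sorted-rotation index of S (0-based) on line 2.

Answer: xzy7z97787xz$y
12

Derivation:
All 14 rotations (rotation i = S[i:]+S[:i]):
  rot[0] = z7y798xyzz77x$
  rot[1] = 7y798xyzz77x$z
  rot[2] = y798xyzz77x$z7
  rot[3] = 798xyzz77x$z7y
  rot[4] = 98xyzz77x$z7y7
  rot[5] = 8xyzz77x$z7y79
  rot[6] = xyzz77x$z7y798
  rot[7] = yzz77x$z7y798x
  rot[8] = zz77x$z7y798xy
  rot[9] = z77x$z7y798xyz
  rot[10] = 77x$z7y798xyzz
  rot[11] = 7x$z7y798xyzz7
  rot[12] = x$z7y798xyzz77
  rot[13] = $z7y798xyzz77x
Sorted (with $ < everything):
  sorted[0] = $z7y798xyzz77x  (last char: 'x')
  sorted[1] = 77x$z7y798xyzz  (last char: 'z')
  sorted[2] = 798xyzz77x$z7y  (last char: 'y')
  sorted[3] = 7x$z7y798xyzz7  (last char: '7')
  sorted[4] = 7y798xyzz77x$z  (last char: 'z')
  sorted[5] = 8xyzz77x$z7y79  (last char: '9')
  sorted[6] = 98xyzz77x$z7y7  (last char: '7')
  sorted[7] = x$z7y798xyzz77  (last char: '7')
  sorted[8] = xyzz77x$z7y798  (last char: '8')
  sorted[9] = y798xyzz77x$z7  (last char: '7')
  sorted[10] = yzz77x$z7y798x  (last char: 'x')
  sorted[11] = z77x$z7y798xyz  (last char: 'z')
  sorted[12] = z7y798xyzz77x$  (last char: '$')
  sorted[13] = zz77x$z7y798xy  (last char: 'y')
Last column: xzy7z97787xz$y
Original string S is at sorted index 12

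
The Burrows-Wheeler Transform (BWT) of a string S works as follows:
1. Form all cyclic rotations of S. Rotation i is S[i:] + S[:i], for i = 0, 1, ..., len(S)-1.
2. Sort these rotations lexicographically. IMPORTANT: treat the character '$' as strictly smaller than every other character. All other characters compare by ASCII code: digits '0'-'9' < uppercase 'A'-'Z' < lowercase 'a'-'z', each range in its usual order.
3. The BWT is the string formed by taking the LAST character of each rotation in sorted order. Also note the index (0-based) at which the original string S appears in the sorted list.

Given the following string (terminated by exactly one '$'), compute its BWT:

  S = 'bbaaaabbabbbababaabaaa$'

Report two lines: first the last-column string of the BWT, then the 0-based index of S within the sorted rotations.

All 23 rotations (rotation i = S[i:]+S[:i]):
  rot[0] = bbaaaabbabbbababaabaaa$
  rot[1] = baaaabbabbbababaabaaa$b
  rot[2] = aaaabbabbbababaabaaa$bb
  rot[3] = aaabbabbbababaabaaa$bba
  rot[4] = aabbabbbababaabaaa$bbaa
  rot[5] = abbabbbababaabaaa$bbaaa
  rot[6] = bbabbbababaabaaa$bbaaaa
  rot[7] = babbbababaabaaa$bbaaaab
  rot[8] = abbbababaabaaa$bbaaaabb
  rot[9] = bbbababaabaaa$bbaaaabba
  rot[10] = bbababaabaaa$bbaaaabbab
  rot[11] = bababaabaaa$bbaaaabbabb
  rot[12] = ababaabaaa$bbaaaabbabbb
  rot[13] = babaabaaa$bbaaaabbabbba
  rot[14] = abaabaaa$bbaaaabbabbbab
  rot[15] = baabaaa$bbaaaabbabbbaba
  rot[16] = aabaaa$bbaaaabbabbbabab
  rot[17] = abaaa$bbaaaabbabbbababa
  rot[18] = baaa$bbaaaabbabbbababaa
  rot[19] = aaa$bbaaaabbabbbababaab
  rot[20] = aa$bbaaaabbabbbababaaba
  rot[21] = a$bbaaaabbabbbababaabaa
  rot[22] = $bbaaaabbabbbababaabaaa
Sorted (with $ < everything):
  sorted[0] = $bbaaaabbabbbababaabaaa  (last char: 'a')
  sorted[1] = a$bbaaaabbabbbababaabaa  (last char: 'a')
  sorted[2] = aa$bbaaaabbabbbababaaba  (last char: 'a')
  sorted[3] = aaa$bbaaaabbabbbababaab  (last char: 'b')
  sorted[4] = aaaabbabbbababaabaaa$bb  (last char: 'b')
  sorted[5] = aaabbabbbababaabaaa$bba  (last char: 'a')
  sorted[6] = aabaaa$bbaaaabbabbbabab  (last char: 'b')
  sorted[7] = aabbabbbababaabaaa$bbaa  (last char: 'a')
  sorted[8] = abaaa$bbaaaabbabbbababa  (last char: 'a')
  sorted[9] = abaabaaa$bbaaaabbabbbab  (last char: 'b')
  sorted[10] = ababaabaaa$bbaaaabbabbb  (last char: 'b')
  sorted[11] = abbabbbababaabaaa$bbaaa  (last char: 'a')
  sorted[12] = abbbababaabaaa$bbaaaabb  (last char: 'b')
  sorted[13] = baaa$bbaaaabbabbbababaa  (last char: 'a')
  sorted[14] = baaaabbabbbababaabaaa$b  (last char: 'b')
  sorted[15] = baabaaa$bbaaaabbabbbaba  (last char: 'a')
  sorted[16] = babaabaaa$bbaaaabbabbba  (last char: 'a')
  sorted[17] = bababaabaaa$bbaaaabbabb  (last char: 'b')
  sorted[18] = babbbababaabaaa$bbaaaab  (last char: 'b')
  sorted[19] = bbaaaabbabbbababaabaaa$  (last char: '$')
  sorted[20] = bbababaabaaa$bbaaaabbab  (last char: 'b')
  sorted[21] = bbabbbababaabaaa$bbaaaa  (last char: 'a')
  sorted[22] = bbbababaabaaa$bbaaaabba  (last char: 'a')
Last column: aaabbabaabbababaabb$baa
Original string S is at sorted index 19

Answer: aaabbabaabbababaabb$baa
19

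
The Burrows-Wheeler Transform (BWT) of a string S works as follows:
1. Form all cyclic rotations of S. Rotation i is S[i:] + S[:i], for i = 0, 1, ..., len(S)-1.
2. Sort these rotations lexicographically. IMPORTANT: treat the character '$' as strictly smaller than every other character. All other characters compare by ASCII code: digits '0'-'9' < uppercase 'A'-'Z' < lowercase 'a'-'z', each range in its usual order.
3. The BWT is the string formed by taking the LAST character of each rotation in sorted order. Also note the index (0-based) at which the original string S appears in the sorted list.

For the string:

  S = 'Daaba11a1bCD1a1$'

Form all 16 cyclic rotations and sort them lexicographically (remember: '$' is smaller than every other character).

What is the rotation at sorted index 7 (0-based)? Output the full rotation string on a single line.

Answer: D1a1$Daaba11a1bC

Derivation:
All 16 rotations (rotation i = S[i:]+S[:i]):
  rot[0] = Daaba11a1bCD1a1$
  rot[1] = aaba11a1bCD1a1$D
  rot[2] = aba11a1bCD1a1$Da
  rot[3] = ba11a1bCD1a1$Daa
  rot[4] = a11a1bCD1a1$Daab
  rot[5] = 11a1bCD1a1$Daaba
  rot[6] = 1a1bCD1a1$Daaba1
  rot[7] = a1bCD1a1$Daaba11
  rot[8] = 1bCD1a1$Daaba11a
  rot[9] = bCD1a1$Daaba11a1
  rot[10] = CD1a1$Daaba11a1b
  rot[11] = D1a1$Daaba11a1bC
  rot[12] = 1a1$Daaba11a1bCD
  rot[13] = a1$Daaba11a1bCD1
  rot[14] = 1$Daaba11a1bCD1a
  rot[15] = $Daaba11a1bCD1a1
Sorted (with $ < everything):
  sorted[0] = $Daaba11a1bCD1a1
  sorted[1] = 1$Daaba11a1bCD1a
  sorted[2] = 11a1bCD1a1$Daaba
  sorted[3] = 1a1$Daaba11a1bCD
  sorted[4] = 1a1bCD1a1$Daaba1
  sorted[5] = 1bCD1a1$Daaba11a
  sorted[6] = CD1a1$Daaba11a1b
  sorted[7] = D1a1$Daaba11a1bC
  sorted[8] = Daaba11a1bCD1a1$
  sorted[9] = a1$Daaba11a1bCD1
  sorted[10] = a11a1bCD1a1$Daab
  sorted[11] = a1bCD1a1$Daaba11
  sorted[12] = aaba11a1bCD1a1$D
  sorted[13] = aba11a1bCD1a1$Da
  sorted[14] = bCD1a1$Daaba11a1
  sorted[15] = ba11a1bCD1a1$Daa
sorted[7] = D1a1$Daaba11a1bC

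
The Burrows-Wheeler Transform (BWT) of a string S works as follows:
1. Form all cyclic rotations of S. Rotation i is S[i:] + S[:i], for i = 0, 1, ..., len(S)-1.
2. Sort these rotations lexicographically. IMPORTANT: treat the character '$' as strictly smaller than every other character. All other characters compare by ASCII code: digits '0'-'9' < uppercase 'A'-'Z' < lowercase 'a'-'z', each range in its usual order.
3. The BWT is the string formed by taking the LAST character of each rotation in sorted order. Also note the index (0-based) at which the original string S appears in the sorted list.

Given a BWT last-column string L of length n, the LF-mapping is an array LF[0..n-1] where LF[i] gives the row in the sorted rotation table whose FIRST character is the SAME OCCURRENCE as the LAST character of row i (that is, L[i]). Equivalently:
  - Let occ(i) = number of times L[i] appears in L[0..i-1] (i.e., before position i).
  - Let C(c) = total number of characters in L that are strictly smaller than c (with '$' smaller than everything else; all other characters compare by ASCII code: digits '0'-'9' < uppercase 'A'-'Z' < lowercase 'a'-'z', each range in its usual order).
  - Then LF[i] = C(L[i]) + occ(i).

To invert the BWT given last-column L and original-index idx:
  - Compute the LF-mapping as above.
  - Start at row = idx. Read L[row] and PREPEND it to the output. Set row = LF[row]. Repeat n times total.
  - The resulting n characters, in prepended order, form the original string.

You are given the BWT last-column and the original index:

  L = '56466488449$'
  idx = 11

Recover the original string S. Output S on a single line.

LF mapping: 5 6 1 7 8 2 9 10 3 4 11 0
Walk LF starting at row 11, prepending L[row]:
  step 1: row=11, L[11]='$', prepend. Next row=LF[11]=0
  step 2: row=0, L[0]='5', prepend. Next row=LF[0]=5
  step 3: row=5, L[5]='4', prepend. Next row=LF[5]=2
  step 4: row=2, L[2]='4', prepend. Next row=LF[2]=1
  step 5: row=1, L[1]='6', prepend. Next row=LF[1]=6
  step 6: row=6, L[6]='8', prepend. Next row=LF[6]=9
  step 7: row=9, L[9]='4', prepend. Next row=LF[9]=4
  step 8: row=4, L[4]='6', prepend. Next row=LF[4]=8
  step 9: row=8, L[8]='4', prepend. Next row=LF[8]=3
  step 10: row=3, L[3]='6', prepend. Next row=LF[3]=7
  step 11: row=7, L[7]='8', prepend. Next row=LF[7]=10
  step 12: row=10, L[10]='9', prepend. Next row=LF[10]=11
Reversed output: 98646486445$

Answer: 98646486445$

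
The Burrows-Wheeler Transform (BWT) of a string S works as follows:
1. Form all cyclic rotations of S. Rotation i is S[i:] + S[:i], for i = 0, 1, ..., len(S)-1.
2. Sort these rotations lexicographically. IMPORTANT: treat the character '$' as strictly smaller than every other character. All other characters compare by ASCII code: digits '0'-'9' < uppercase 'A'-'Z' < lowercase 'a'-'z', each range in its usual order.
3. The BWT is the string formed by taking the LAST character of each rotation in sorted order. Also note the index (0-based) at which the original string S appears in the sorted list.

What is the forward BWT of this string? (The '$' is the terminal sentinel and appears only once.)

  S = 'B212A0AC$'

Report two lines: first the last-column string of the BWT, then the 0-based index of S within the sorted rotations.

All 9 rotations (rotation i = S[i:]+S[:i]):
  rot[0] = B212A0AC$
  rot[1] = 212A0AC$B
  rot[2] = 12A0AC$B2
  rot[3] = 2A0AC$B21
  rot[4] = A0AC$B212
  rot[5] = 0AC$B212A
  rot[6] = AC$B212A0
  rot[7] = C$B212A0A
  rot[8] = $B212A0AC
Sorted (with $ < everything):
  sorted[0] = $B212A0AC  (last char: 'C')
  sorted[1] = 0AC$B212A  (last char: 'A')
  sorted[2] = 12A0AC$B2  (last char: '2')
  sorted[3] = 212A0AC$B  (last char: 'B')
  sorted[4] = 2A0AC$B21  (last char: '1')
  sorted[5] = A0AC$B212  (last char: '2')
  sorted[6] = AC$B212A0  (last char: '0')
  sorted[7] = B212A0AC$  (last char: '$')
  sorted[8] = C$B212A0A  (last char: 'A')
Last column: CA2B120$A
Original string S is at sorted index 7

Answer: CA2B120$A
7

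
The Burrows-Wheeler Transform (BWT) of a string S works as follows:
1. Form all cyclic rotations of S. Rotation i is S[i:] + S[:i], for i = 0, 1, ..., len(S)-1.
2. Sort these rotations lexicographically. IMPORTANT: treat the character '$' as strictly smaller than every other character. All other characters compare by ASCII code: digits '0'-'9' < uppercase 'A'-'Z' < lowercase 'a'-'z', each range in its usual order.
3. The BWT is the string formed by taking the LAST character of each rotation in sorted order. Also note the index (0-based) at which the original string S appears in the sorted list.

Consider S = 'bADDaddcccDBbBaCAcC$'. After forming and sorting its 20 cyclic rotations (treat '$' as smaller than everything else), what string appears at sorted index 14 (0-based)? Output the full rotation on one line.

All 20 rotations (rotation i = S[i:]+S[:i]):
  rot[0] = bADDaddcccDBbBaCAcC$
  rot[1] = ADDaddcccDBbBaCAcC$b
  rot[2] = DDaddcccDBbBaCAcC$bA
  rot[3] = DaddcccDBbBaCAcC$bAD
  rot[4] = addcccDBbBaCAcC$bADD
  rot[5] = ddcccDBbBaCAcC$bADDa
  rot[6] = dcccDBbBaCAcC$bADDad
  rot[7] = cccDBbBaCAcC$bADDadd
  rot[8] = ccDBbBaCAcC$bADDaddc
  rot[9] = cDBbBaCAcC$bADDaddcc
  rot[10] = DBbBaCAcC$bADDaddccc
  rot[11] = BbBaCAcC$bADDaddcccD
  rot[12] = bBaCAcC$bADDaddcccDB
  rot[13] = BaCAcC$bADDaddcccDBb
  rot[14] = aCAcC$bADDaddcccDBbB
  rot[15] = CAcC$bADDaddcccDBbBa
  rot[16] = AcC$bADDaddcccDBbBaC
  rot[17] = cC$bADDaddcccDBbBaCA
  rot[18] = C$bADDaddcccDBbBaCAc
  rot[19] = $bADDaddcccDBbBaCAcC
Sorted (with $ < everything):
  sorted[0] = $bADDaddcccDBbBaCAcC
  sorted[1] = ADDaddcccDBbBaCAcC$b
  sorted[2] = AcC$bADDaddcccDBbBaC
  sorted[3] = BaCAcC$bADDaddcccDBb
  sorted[4] = BbBaCAcC$bADDaddcccD
  sorted[5] = C$bADDaddcccDBbBaCAc
  sorted[6] = CAcC$bADDaddcccDBbBa
  sorted[7] = DBbBaCAcC$bADDaddccc
  sorted[8] = DDaddcccDBbBaCAcC$bA
  sorted[9] = DaddcccDBbBaCAcC$bAD
  sorted[10] = aCAcC$bADDaddcccDBbB
  sorted[11] = addcccDBbBaCAcC$bADD
  sorted[12] = bADDaddcccDBbBaCAcC$
  sorted[13] = bBaCAcC$bADDaddcccDB
  sorted[14] = cC$bADDaddcccDBbBaCA
  sorted[15] = cDBbBaCAcC$bADDaddcc
  sorted[16] = ccDBbBaCAcC$bADDaddc
  sorted[17] = cccDBbBaCAcC$bADDadd
  sorted[18] = dcccDBbBaCAcC$bADDad
  sorted[19] = ddcccDBbBaCAcC$bADDa
sorted[14] = cC$bADDaddcccDBbBaCA

Answer: cC$bADDaddcccDBbBaCA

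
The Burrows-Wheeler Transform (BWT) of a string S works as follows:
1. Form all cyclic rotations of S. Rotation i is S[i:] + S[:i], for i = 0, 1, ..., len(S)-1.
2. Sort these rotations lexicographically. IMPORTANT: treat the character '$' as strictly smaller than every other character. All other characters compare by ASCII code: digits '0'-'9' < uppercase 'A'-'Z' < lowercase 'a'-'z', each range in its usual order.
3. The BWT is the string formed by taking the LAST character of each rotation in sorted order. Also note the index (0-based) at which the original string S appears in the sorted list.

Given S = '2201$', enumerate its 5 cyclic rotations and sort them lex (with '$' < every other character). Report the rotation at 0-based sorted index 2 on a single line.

Answer: 1$220

Derivation:
All 5 rotations (rotation i = S[i:]+S[:i]):
  rot[0] = 2201$
  rot[1] = 201$2
  rot[2] = 01$22
  rot[3] = 1$220
  rot[4] = $2201
Sorted (with $ < everything):
  sorted[0] = $2201
  sorted[1] = 01$22
  sorted[2] = 1$220
  sorted[3] = 201$2
  sorted[4] = 2201$
sorted[2] = 1$220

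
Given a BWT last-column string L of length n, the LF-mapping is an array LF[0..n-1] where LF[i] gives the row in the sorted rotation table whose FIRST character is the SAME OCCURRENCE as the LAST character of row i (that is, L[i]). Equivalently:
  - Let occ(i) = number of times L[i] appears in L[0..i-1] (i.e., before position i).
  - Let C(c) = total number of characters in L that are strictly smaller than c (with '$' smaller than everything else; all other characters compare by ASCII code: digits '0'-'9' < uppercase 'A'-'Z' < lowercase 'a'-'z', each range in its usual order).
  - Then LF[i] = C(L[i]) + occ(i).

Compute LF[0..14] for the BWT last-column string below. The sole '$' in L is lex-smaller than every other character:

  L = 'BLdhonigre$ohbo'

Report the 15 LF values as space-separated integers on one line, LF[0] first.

Answer: 1 2 4 7 11 10 9 6 14 5 0 12 8 3 13

Derivation:
Char counts: '$':1, 'B':1, 'L':1, 'b':1, 'd':1, 'e':1, 'g':1, 'h':2, 'i':1, 'n':1, 'o':3, 'r':1
C (first-col start): C('$')=0, C('B')=1, C('L')=2, C('b')=3, C('d')=4, C('e')=5, C('g')=6, C('h')=7, C('i')=9, C('n')=10, C('o')=11, C('r')=14
L[0]='B': occ=0, LF[0]=C('B')+0=1+0=1
L[1]='L': occ=0, LF[1]=C('L')+0=2+0=2
L[2]='d': occ=0, LF[2]=C('d')+0=4+0=4
L[3]='h': occ=0, LF[3]=C('h')+0=7+0=7
L[4]='o': occ=0, LF[4]=C('o')+0=11+0=11
L[5]='n': occ=0, LF[5]=C('n')+0=10+0=10
L[6]='i': occ=0, LF[6]=C('i')+0=9+0=9
L[7]='g': occ=0, LF[7]=C('g')+0=6+0=6
L[8]='r': occ=0, LF[8]=C('r')+0=14+0=14
L[9]='e': occ=0, LF[9]=C('e')+0=5+0=5
L[10]='$': occ=0, LF[10]=C('$')+0=0+0=0
L[11]='o': occ=1, LF[11]=C('o')+1=11+1=12
L[12]='h': occ=1, LF[12]=C('h')+1=7+1=8
L[13]='b': occ=0, LF[13]=C('b')+0=3+0=3
L[14]='o': occ=2, LF[14]=C('o')+2=11+2=13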